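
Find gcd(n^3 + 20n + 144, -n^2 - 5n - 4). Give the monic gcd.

By polynomial division,
  n^3 + 20n + 144 = (-n + 5)(-n^2 - 5n - 4) + (41n + 164)
  -n^2 - 5n - 4 = (-(1/41)n - 1/41)(41n + 164) + (0)
Last nonzero remainder: 41n + 164. Dividing through by 41 gives the monic gcd n + 4.

n + 4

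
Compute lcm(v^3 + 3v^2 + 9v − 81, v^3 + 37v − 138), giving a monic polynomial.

v^5 + 6v^4 + 64v^3 + 84v^2 + 171v − 3726

Euclidean algorithm in ℚ[v]:
  v^3 + 3v^2 + 9v − 81 = (v^3 + 37v − 138) + (3v^2 − 28v + 57)
  v^3 + 37v − 138 = ((1/3)v + 28/9)(3v^2 − 28v + 57) + ((946/9)v − 946/3)
  3v^2 − 28v + 57 = ((27/946)v − 171/946)((946/9)v − 946/3) + (0)
Last nonzero remainder: (946/9)v − 946/3. Dividing through by 946/9 gives the monic gcd v − 3.
Then lcm(f, g) = f·g / gcd(f, g); expanding and making the result monic gives the answer.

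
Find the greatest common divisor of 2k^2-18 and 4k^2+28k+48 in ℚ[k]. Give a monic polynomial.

k+3

Repeated division with remainder:
  2k^2-18 = (1/2)(4k^2+28k+48) + (-14k-42)
  4k^2+28k+48 = (-(2/7)k-8/7)(-14k-42) + (0)
Last nonzero remainder: -14k-42. Dividing through by -14 gives the monic gcd k+3.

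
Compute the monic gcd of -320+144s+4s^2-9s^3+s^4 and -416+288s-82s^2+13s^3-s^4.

16-8s+s^2

Apply the Euclidean algorithm:
  s^4-9s^3+4s^2+144s-320 = (-1)(-s^4+13s^3-82s^2+288s-416) + (4s^3-78s^2+432s-736)
  -s^4+13s^3-82s^2+288s-416 = (-(1/4)s-13/8)(4s^3-78s^2+432s-736) + (-(403/4)s^2+806s-1612)
  4s^3-78s^2+432s-736 = (-(16/403)s+184/403)(-(403/4)s^2+806s-1612) + (0)
Last nonzero remainder: -(403/4)s^2+806s-1612. Dividing through by -403/4 gives the monic gcd s^2-8s+16.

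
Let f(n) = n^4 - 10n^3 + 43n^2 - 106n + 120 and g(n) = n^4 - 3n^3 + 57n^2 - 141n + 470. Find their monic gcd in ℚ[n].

n^2 - 3n + 10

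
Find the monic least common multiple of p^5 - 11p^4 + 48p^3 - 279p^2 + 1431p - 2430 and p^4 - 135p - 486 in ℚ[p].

p^6 - 8p^5 + 15p^4 - 135p^3 + 594p^2 + 1863p - 7290

Apply the Euclidean algorithm:
  p^5 - 11p^4 + 48p^3 - 279p^2 + 1431p - 2430 = (p - 11)(p^4 - 135p - 486) + (48p^3 - 144p^2 + 432p - 7776)
  p^4 - 135p - 486 = ((1/48)p + 1/16)(48p^3 - 144p^2 + 432p - 7776) + (0)
Last nonzero remainder: 48p^3 - 144p^2 + 432p - 7776. Dividing through by 48 gives the monic gcd p^3 - 3p^2 + 9p - 162.
Then lcm(f, g) = f·g / gcd(f, g); expanding and making the result monic gives the answer.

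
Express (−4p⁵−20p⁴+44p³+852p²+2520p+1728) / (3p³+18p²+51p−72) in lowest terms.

(−4p³+8p²+84p+72)/(3p−3)

By polynomial division,
  −4p⁵−20p⁴+44p³+852p²+2520p+1728 = (−(4/3)p²+(4/3)p+88/3)(3p³+18p²+51p−72) + (160p²+1120p+3840)
  3p³+18p²+51p−72 = ((3/160)p−3/160)(160p²+1120p+3840) + (0)
Last nonzero remainder: 160p²+1120p+3840. Dividing through by 160 gives the monic gcd p²+7p+24.
Cancel p²+7p+24 from numerator and denominator to get the reduced form.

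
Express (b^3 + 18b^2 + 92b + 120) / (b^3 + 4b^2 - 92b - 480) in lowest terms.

(b^2 + 12b + 20)/(b^2 - 2b - 80)

Repeated division with remainder:
  b^3 + 18b^2 + 92b + 120 = (b^3 + 4b^2 - 92b - 480) + (14b^2 + 184b + 600)
  b^3 + 4b^2 - 92b - 480 = ((1/14)b - 32/49)(14b^2 + 184b + 600) + (-(720/49)b - 4320/49)
  14b^2 + 184b + 600 = (-(343/360)b - 245/36)(-(720/49)b - 4320/49) + (0)
Last nonzero remainder: -(720/49)b - 4320/49. Dividing through by -720/49 gives the monic gcd b + 6.
Cancel b + 6 from numerator and denominator to get the reduced form.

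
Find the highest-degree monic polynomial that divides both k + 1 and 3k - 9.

Euclidean algorithm in ℚ[k]:
  k + 1 = (1/3)(3k - 9) + (4)
  3k - 9 = ((3/4)k - 9/4)(4) + (0)
The last nonzero remainder is the constant 4, so the polynomials are coprime and gcd = 1.

1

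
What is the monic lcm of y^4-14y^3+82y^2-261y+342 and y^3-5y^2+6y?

y^6-16y^5+110y^4-425y^3+864y^2-684y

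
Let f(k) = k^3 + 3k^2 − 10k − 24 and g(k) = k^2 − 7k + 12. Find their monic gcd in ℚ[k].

Apply the Euclidean algorithm:
  k^3 + 3k^2 − 10k − 24 = (k + 10)(k^2 − 7k + 12) + (48k − 144)
  k^2 − 7k + 12 = ((1/48)k − 1/12)(48k − 144) + (0)
Last nonzero remainder: 48k − 144. Dividing through by 48 gives the monic gcd k − 3.

k − 3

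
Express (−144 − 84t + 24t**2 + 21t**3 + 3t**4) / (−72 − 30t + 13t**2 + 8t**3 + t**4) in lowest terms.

(6 + 3t)/(3 + t)

Apply the Euclidean algorithm:
  3t**4 + 21t**3 + 24t**2 − 84t − 144 = (3)(t**4 + 8t**3 + 13t**2 − 30t − 72) + (−3t**3 − 15t**2 + 6t + 72)
  t**4 + 8t**3 + 13t**2 − 30t − 72 = (−(1/3)t − 1)(−3t**3 − 15t**2 + 6t + 72) + (0)
Last nonzero remainder: −3t**3 − 15t**2 + 6t + 72. Dividing through by −3 gives the monic gcd t**3 + 5t**2 − 2t − 24.
Cancel t**3 + 5t**2 − 2t − 24 from numerator and denominator to get the reduced form.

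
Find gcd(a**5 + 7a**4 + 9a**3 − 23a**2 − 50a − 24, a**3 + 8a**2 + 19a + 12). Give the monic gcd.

a**3 + 8a**2 + 19a + 12

By polynomial division,
  a**5 + 7a**4 + 9a**3 − 23a**2 − 50a − 24 = (a**2 − a − 2)(a**3 + 8a**2 + 19a + 12) + (0)
The last nonzero remainder a**3 + 8a**2 + 19a + 12 is already monic.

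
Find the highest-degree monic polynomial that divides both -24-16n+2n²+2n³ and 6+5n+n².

2+n

Apply the Euclidean algorithm:
  2n³+2n²-16n-24 = (2n-8)(n²+5n+6) + (12n+24)
  n²+5n+6 = ((1/12)n+1/4)(12n+24) + (0)
Last nonzero remainder: 12n+24. Dividing through by 12 gives the monic gcd n+2.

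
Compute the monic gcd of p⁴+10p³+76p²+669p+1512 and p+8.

Repeated division with remainder:
  p⁴+10p³+76p²+669p+1512 = (p³+2p²+60p+189)(p+8) + (0)
The last nonzero remainder p+8 is already monic.

p+8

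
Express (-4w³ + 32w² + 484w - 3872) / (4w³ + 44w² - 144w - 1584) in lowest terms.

By polynomial division,
  -4w³ + 32w² + 484w - 3872 = (-1)(4w³ + 44w² - 144w - 1584) + (76w² + 340w - 5456)
  4w³ + 44w² - 144w - 1584 = ((1/19)w + 124/361)(76w² + 340w - 5456) + ((9520/361)w + 104720/361)
  76w² + 340w - 5456 = ((6859/2380)w - 11191/595)((9520/361)w + 104720/361) + (0)
Last nonzero remainder: (9520/361)w + 104720/361. Dividing through by 9520/361 gives the monic gcd w + 11.
Cancel w + 11 from numerator and denominator to get the reduced form.

(-w² + 19w - 88)/(w² - 36)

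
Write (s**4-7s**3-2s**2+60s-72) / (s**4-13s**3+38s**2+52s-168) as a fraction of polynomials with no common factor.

(s**2+s-6)/(s**2-5s-14)

Apply the Euclidean algorithm:
  s**4-7s**3-2s**2+60s-72 = (s**4-13s**3+38s**2+52s-168) + (6s**3-40s**2+8s+96)
  s**4-13s**3+38s**2+52s-168 = ((1/6)s-19/18)(6s**3-40s**2+8s+96) + (-(50/9)s**2+(400/9)s-200/3)
  6s**3-40s**2+8s+96 = (-(27/25)s-36/25)(-(50/9)s**2+(400/9)s-200/3) + (0)
Last nonzero remainder: -(50/9)s**2+(400/9)s-200/3. Dividing through by -50/9 gives the monic gcd s**2-8s+12.
Cancel s**2-8s+12 from numerator and denominator to get the reduced form.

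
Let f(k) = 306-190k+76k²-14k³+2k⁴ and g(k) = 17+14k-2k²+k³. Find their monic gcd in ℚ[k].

17-3k+k²

By polynomial division,
  2k⁴-14k³+76k²-190k+306 = (2k-10)(k³-2k²+14k+17) + (28k²-84k+476)
  k³-2k²+14k+17 = ((1/28)k+1/28)(28k²-84k+476) + (0)
Last nonzero remainder: 28k²-84k+476. Dividing through by 28 gives the monic gcd k²-3k+17.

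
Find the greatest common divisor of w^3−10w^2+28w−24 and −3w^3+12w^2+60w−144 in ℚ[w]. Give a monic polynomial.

w^2−8w+12

Apply the Euclidean algorithm:
  w^3−10w^2+28w−24 = (−1/3)(−3w^3+12w^2+60w−144) + (−6w^2+48w−72)
  −3w^3+12w^2+60w−144 = ((1/2)w+2)(−6w^2+48w−72) + (0)
Last nonzero remainder: −6w^2+48w−72. Dividing through by −6 gives the monic gcd w^2−8w+12.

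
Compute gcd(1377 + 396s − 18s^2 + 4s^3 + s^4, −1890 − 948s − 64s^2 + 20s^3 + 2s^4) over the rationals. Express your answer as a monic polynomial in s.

27 + 12s + s^2

Euclidean algorithm in ℚ[s]:
  s^4 + 4s^3 − 18s^2 + 396s + 1377 = (1/2)(2s^4 + 20s^3 − 64s^2 − 948s − 1890) + (−6s^3 + 14s^2 + 870s + 2322)
  2s^4 + 20s^3 − 64s^2 − 948s − 1890 = (−(1/3)s − 37/9)(−6s^3 + 14s^2 + 870s + 2322) + ((2552/9)s^2 + (10208/3)s + 7656)
  −6s^3 + 14s^2 + 870s + 2322 = (−(27/1276)s + 387/1276)((2552/9)s^2 + (10208/3)s + 7656) + (0)
Last nonzero remainder: (2552/9)s^2 + (10208/3)s + 7656. Dividing through by 2552/9 gives the monic gcd s^2 + 12s + 27.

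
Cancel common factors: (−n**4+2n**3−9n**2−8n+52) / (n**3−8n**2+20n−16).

By polynomial division,
  −n**4+2n**3−9n**2−8n+52 = (−n−6)(n**3−8n**2+20n−16) + (−37n**2+96n−44)
  n**3−8n**2+20n−16 = (−(1/37)n+200/1369)(−37n**2+96n−44) + ((6552/1369)n−13104/1369)
  −37n**2+96n−44 = (−(50653/6552)n+15059/3276)((6552/1369)n−13104/1369) + (0)
Last nonzero remainder: (6552/1369)n−13104/1369. Dividing through by 6552/1369 gives the monic gcd n−2.
Cancel n−2 from numerator and denominator to get the reduced form.

(−n**3−9n−26)/(n**2−6n+8)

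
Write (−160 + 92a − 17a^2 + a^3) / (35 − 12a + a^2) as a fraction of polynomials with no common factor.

By polynomial division,
  a^3 − 17a^2 + 92a − 160 = (a − 5)(a^2 − 12a + 35) + (−3a + 15)
  a^2 − 12a + 35 = (−(1/3)a + 7/3)(−3a + 15) + (0)
Last nonzero remainder: −3a + 15. Dividing through by −3 gives the monic gcd a − 5.
Cancel a − 5 from numerator and denominator to get the reduced form.

(32 − 12a + a^2)/(−7 + a)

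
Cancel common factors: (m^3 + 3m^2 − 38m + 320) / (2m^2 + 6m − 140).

(m^2 − 7m + 32)/(2m − 14)

Apply the Euclidean algorithm:
  m^3 + 3m^2 − 38m + 320 = ((1/2)m)(2m^2 + 6m − 140) + (32m + 320)
  2m^2 + 6m − 140 = ((1/16)m − 7/16)(32m + 320) + (0)
Last nonzero remainder: 32m + 320. Dividing through by 32 gives the monic gcd m + 10.
Cancel m + 10 from numerator and denominator to get the reduced form.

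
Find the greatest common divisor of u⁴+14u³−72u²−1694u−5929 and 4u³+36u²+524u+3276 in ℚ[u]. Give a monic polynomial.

u+7

Repeated division with remainder:
  u⁴+14u³−72u²−1694u−5929 = ((1/4)u+5/4)(4u³+36u²+524u+3276) + (−248u²−3168u−10024)
  4u³+36u²+524u+3276 = (−(1/62)u+117/1922)(−248u²−3168u−10024) + ((533520/961)u+3734640/961)
  −248u²−3168u−10024 = (−(29791/66690)u−172019/66690)((533520/961)u+3734640/961) + (0)
Last nonzero remainder: (533520/961)u+3734640/961. Dividing through by 533520/961 gives the monic gcd u+7.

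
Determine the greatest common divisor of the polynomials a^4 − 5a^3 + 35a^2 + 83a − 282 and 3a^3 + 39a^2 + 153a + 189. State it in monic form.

Euclidean algorithm in ℚ[a]:
  a^4 − 5a^3 + 35a^2 + 83a − 282 = ((1/3)a − 6)(3a^3 + 39a^2 + 153a + 189) + (218a^2 + 938a + 852)
  3a^3 + 39a^2 + 153a + 189 = ((3/218)a + 1422/11881)(218a^2 + 938a + 852) + ((344655/11881)a + 1033965/11881)
  218a^2 + 938a + 852 = ((2590058/344655)a + 3374204/344655)((344655/11881)a + 1033965/11881) + (0)
Last nonzero remainder: (344655/11881)a + 1033965/11881. Dividing through by 344655/11881 gives the monic gcd a + 3.

a + 3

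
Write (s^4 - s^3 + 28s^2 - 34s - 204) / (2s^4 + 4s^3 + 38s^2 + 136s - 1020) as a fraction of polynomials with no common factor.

(s + 2)/(2s + 10)

Apply the Euclidean algorithm:
  s^4 - s^3 + 28s^2 - 34s - 204 = (1/2)(2s^4 + 4s^3 + 38s^2 + 136s - 1020) + (-3s^3 + 9s^2 - 102s + 306)
  2s^4 + 4s^3 + 38s^2 + 136s - 1020 = (-(2/3)s - 10/3)(-3s^3 + 9s^2 - 102s + 306) + (0)
Last nonzero remainder: -3s^3 + 9s^2 - 102s + 306. Dividing through by -3 gives the monic gcd s^3 - 3s^2 + 34s - 102.
Cancel s^3 - 3s^2 + 34s - 102 from numerator and denominator to get the reduced form.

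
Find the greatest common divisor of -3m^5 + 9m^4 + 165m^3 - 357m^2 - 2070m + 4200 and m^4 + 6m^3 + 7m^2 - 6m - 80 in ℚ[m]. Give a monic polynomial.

m^2 + 3m - 10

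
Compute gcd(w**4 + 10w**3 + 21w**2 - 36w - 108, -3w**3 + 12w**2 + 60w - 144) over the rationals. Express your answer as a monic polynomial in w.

w - 2

Repeated division with remainder:
  w**4 + 10w**3 + 21w**2 - 36w - 108 = (-(1/3)w - 14/3)(-3w**3 + 12w**2 + 60w - 144) + (97w**2 + 196w - 780)
  -3w**3 + 12w**2 + 60w - 144 = (-(3/97)w + 1752/9409)(97w**2 + 196w - 780) + (-(5832/9409)w + 11664/9409)
  97w**2 + 196w - 780 = (-(912673/5832)w - 611585/972)(-(5832/9409)w + 11664/9409) + (0)
Last nonzero remainder: -(5832/9409)w + 11664/9409. Dividing through by -5832/9409 gives the monic gcd w - 2.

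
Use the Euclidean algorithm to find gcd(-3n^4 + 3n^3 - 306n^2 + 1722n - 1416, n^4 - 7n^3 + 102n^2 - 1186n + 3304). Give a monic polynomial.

Repeated division with remainder:
  -3n^4 + 3n^3 - 306n^2 + 1722n - 1416 = (-3)(n^4 - 7n^3 + 102n^2 - 1186n + 3304) + (-18n^3 - 1836n + 8496)
  n^4 - 7n^3 + 102n^2 - 1186n + 3304 = (-(1/18)n + 7/18)(-18n^3 - 1836n + 8496) + (0)
Last nonzero remainder: -18n^3 - 1836n + 8496. Dividing through by -18 gives the monic gcd n^3 + 102n - 472.

n^3 + 102n - 472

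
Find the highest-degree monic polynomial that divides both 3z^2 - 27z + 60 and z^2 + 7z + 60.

Apply the Euclidean algorithm:
  3z^2 - 27z + 60 = (3)(z^2 + 7z + 60) + (-48z - 120)
  z^2 + 7z + 60 = (-(1/48)z - 3/32)(-48z - 120) + (195/4)
  -48z - 120 = (-(64/65)z - 32/13)(195/4) + (0)
The last nonzero remainder is the constant 195/4, so the polynomials are coprime and gcd = 1.

1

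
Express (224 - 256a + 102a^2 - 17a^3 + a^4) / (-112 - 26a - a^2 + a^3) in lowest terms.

Apply the Euclidean algorithm:
  a^4 - 17a^3 + 102a^2 - 256a + 224 = (a - 16)(a^3 - a^2 - 26a - 112) + (112a^2 - 560a - 1568)
  a^3 - a^2 - 26a - 112 = ((1/112)a + 1/28)(112a^2 - 560a - 1568) + (8a - 56)
  112a^2 - 560a - 1568 = (14a + 28)(8a - 56) + (0)
Last nonzero remainder: 8a - 56. Dividing through by 8 gives the monic gcd a - 7.
Cancel a - 7 from numerator and denominator to get the reduced form.

(-32 + 32a - 10a^2 + a^3)/(16 + 6a + a^2)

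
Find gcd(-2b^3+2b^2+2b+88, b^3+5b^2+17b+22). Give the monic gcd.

b^2+3b+11

By polynomial division,
  -2b^3+2b^2+2b+88 = (-2)(b^3+5b^2+17b+22) + (12b^2+36b+132)
  b^3+5b^2+17b+22 = ((1/12)b+1/6)(12b^2+36b+132) + (0)
Last nonzero remainder: 12b^2+36b+132. Dividing through by 12 gives the monic gcd b^2+3b+11.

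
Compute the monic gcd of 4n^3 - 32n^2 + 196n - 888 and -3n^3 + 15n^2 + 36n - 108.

n - 6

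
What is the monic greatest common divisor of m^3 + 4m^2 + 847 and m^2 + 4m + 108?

1

Apply the Euclidean algorithm:
  m^3 + 4m^2 + 847 = (m)(m^2 + 4m + 108) + (-108m + 847)
  m^2 + 4m + 108 = (-(1/108)m - 1279/11664)(-108m + 847) + (2343025/11664)
  -108m + 847 = (-(1259712/2343025)m + 9879408/2343025)(2343025/11664) + (0)
The last nonzero remainder is the constant 2343025/11664, so the polynomials are coprime and gcd = 1.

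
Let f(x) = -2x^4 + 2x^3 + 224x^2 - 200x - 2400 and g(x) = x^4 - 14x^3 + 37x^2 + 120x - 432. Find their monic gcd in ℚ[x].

x^2 - x - 12

By polynomial division,
  -2x^4 + 2x^3 + 224x^2 - 200x - 2400 = (-2)(x^4 - 14x^3 + 37x^2 + 120x - 432) + (-26x^3 + 298x^2 + 40x - 3264)
  x^4 - 14x^3 + 37x^2 + 120x - 432 = (-(1/26)x + 33/338)(-26x^3 + 298x^2 + 40x - 3264) + ((1596/169)x^2 - (1596/169)x - 19152/169)
  -26x^3 + 298x^2 + 40x - 3264 = (-(2197/798)x + 11492/399)((1596/169)x^2 - (1596/169)x - 19152/169) + (0)
Last nonzero remainder: (1596/169)x^2 - (1596/169)x - 19152/169. Dividing through by 1596/169 gives the monic gcd x^2 - x - 12.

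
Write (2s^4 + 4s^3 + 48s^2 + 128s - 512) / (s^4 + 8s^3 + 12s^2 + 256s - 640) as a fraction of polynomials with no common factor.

(2s + 8)/(s + 10)

Repeated division with remainder:
  2s^4 + 4s^3 + 48s^2 + 128s - 512 = (2)(s^4 + 8s^3 + 12s^2 + 256s - 640) + (-12s^3 + 24s^2 - 384s + 768)
  s^4 + 8s^3 + 12s^2 + 256s - 640 = (-(1/12)s - 5/6)(-12s^3 + 24s^2 - 384s + 768) + (0)
Last nonzero remainder: -12s^3 + 24s^2 - 384s + 768. Dividing through by -12 gives the monic gcd s^3 - 2s^2 + 32s - 64.
Cancel s^3 - 2s^2 + 32s - 64 from numerator and denominator to get the reduced form.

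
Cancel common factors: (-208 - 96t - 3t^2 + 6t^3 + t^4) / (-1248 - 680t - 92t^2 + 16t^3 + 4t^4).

(-4 + t)/(-24 + 4t)

Repeated division with remainder:
  t^4 + 6t^3 - 3t^2 - 96t - 208 = (1/4)(4t^4 + 16t^3 - 92t^2 - 680t - 1248) + (2t^3 + 20t^2 + 74t + 104)
  4t^4 + 16t^3 - 92t^2 - 680t - 1248 = (2t - 12)(2t^3 + 20t^2 + 74t + 104) + (0)
Last nonzero remainder: 2t^3 + 20t^2 + 74t + 104. Dividing through by 2 gives the monic gcd t^3 + 10t^2 + 37t + 52.
Cancel t^3 + 10t^2 + 37t + 52 from numerator and denominator to get the reduced form.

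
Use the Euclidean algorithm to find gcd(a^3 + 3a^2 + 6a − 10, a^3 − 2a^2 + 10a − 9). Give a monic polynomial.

a − 1

Apply the Euclidean algorithm:
  a^3 + 3a^2 + 6a − 10 = (a^3 − 2a^2 + 10a − 9) + (5a^2 − 4a − 1)
  a^3 − 2a^2 + 10a − 9 = ((1/5)a − 6/25)(5a^2 − 4a − 1) + ((231/25)a − 231/25)
  5a^2 − 4a − 1 = ((125/231)a + 25/231)((231/25)a − 231/25) + (0)
Last nonzero remainder: (231/25)a − 231/25. Dividing through by 231/25 gives the monic gcd a − 1.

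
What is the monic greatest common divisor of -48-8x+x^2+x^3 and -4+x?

-4+x

Apply the Euclidean algorithm:
  x^3+x^2-8x-48 = (x^2+5x+12)(x-4) + (0)
The last nonzero remainder x-4 is already monic.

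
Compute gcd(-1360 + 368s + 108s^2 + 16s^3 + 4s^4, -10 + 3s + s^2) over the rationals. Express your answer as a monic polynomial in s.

Repeated division with remainder:
  4s^4 + 16s^3 + 108s^2 + 368s - 1360 = (4s^2 + 4s + 136)(s^2 + 3s - 10) + (0)
The last nonzero remainder s^2 + 3s - 10 is already monic.

-10 + 3s + s^2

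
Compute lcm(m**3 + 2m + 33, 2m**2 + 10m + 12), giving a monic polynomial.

m**4 + 2m**3 + 2m**2 + 37m + 66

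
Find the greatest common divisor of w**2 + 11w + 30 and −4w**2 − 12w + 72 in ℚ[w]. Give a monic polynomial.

w + 6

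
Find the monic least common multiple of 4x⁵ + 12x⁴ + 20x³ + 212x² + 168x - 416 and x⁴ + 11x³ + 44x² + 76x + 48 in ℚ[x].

x⁷ + 8x⁶ + 26x⁵ + 96x⁴ + 337x³ + 424x² - 268x - 624

By polynomial division,
  4x⁵ + 12x⁴ + 20x³ + 212x² + 168x - 416 = (4x - 32)(x⁴ + 11x³ + 44x² + 76x + 48) + (196x³ + 1316x² + 2408x + 1120)
  x⁴ + 11x³ + 44x² + 76x + 48 = ((1/196)x + 15/686)(196x³ + 1316x² + 2408x + 1120) + ((144/49)x² + (864/49)x + 1152/49)
  196x³ + 1316x² + 2408x + 1120 = ((2401/36)x + 1715/36)((144/49)x² + (864/49)x + 1152/49) + (0)
Last nonzero remainder: (144/49)x² + (864/49)x + 1152/49. Dividing through by 144/49 gives the monic gcd x² + 6x + 8.
Then lcm(f, g) = f·g / gcd(f, g); expanding and making the result monic gives the answer.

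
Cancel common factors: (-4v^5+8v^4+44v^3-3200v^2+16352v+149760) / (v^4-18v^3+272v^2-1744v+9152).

Euclidean algorithm in ℚ[v]:
  -4v^5+8v^4+44v^3-3200v^2+16352v+149760 = (-4v-64)(v^4-18v^3+272v^2-1744v+9152) + (-20v^3+7232v^2-58656v+735488)
  v^4-18v^3+272v^2-1744v+9152 = (-(1/20)v-859/50)(-20v^3+7232v^2-58656v+735488) + ((3039624/25)v^2-(24316992/25)v+316120896/25)
  -20v^3+7232v^2-58656v+735488 = (-(125/759906)v+22100/379953)((3039624/25)v^2-(24316992/25)v+316120896/25) + (0)
Last nonzero remainder: (3039624/25)v^2-(24316992/25)v+316120896/25. Dividing through by 3039624/25 gives the monic gcd v^2-8v+104.
Cancel v^2-8v+104 from numerator and denominator to get the reduced form.

(-4v^3-24v^2+268v+1440)/(v^2-10v+88)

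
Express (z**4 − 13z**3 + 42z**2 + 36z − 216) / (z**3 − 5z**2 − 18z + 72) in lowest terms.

By polynomial division,
  z**4 − 13z**3 + 42z**2 + 36z − 216 = (z − 8)(z**3 − 5z**2 − 18z + 72) + (20z**2 − 180z + 360)
  z**3 − 5z**2 − 18z + 72 = ((1/20)z + 1/5)(20z**2 − 180z + 360) + (0)
Last nonzero remainder: 20z**2 − 180z + 360. Dividing through by 20 gives the monic gcd z**2 − 9z + 18.
Cancel z**2 − 9z + 18 from numerator and denominator to get the reduced form.

(z**2 − 4z − 12)/(z + 4)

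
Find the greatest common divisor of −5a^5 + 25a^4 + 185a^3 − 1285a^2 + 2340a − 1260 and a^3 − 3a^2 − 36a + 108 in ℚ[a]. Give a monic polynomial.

a^2 − 9a + 18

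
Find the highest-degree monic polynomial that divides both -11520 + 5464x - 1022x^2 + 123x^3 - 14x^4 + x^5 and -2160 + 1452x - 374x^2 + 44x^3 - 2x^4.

-180 + 91x - 16x^2 + x^3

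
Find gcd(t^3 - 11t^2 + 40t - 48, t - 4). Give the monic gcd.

t - 4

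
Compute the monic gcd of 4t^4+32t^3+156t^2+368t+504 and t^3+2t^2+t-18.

By polynomial division,
  4t^4+32t^3+156t^2+368t+504 = (4t+24)(t^3+2t^2+t-18) + (104t^2+416t+936)
  t^3+2t^2+t-18 = ((1/104)t-1/52)(104t^2+416t+936) + (0)
Last nonzero remainder: 104t^2+416t+936. Dividing through by 104 gives the monic gcd t^2+4t+9.

t^2+4t+9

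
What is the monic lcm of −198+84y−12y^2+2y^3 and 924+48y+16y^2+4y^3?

−693+195y+y^3+y^4

Apply the Euclidean algorithm:
  2y^3−12y^2+84y−198 = (1/2)(4y^3+16y^2+48y+924) + (−20y^2+60y−660)
  4y^3+16y^2+48y+924 = (−(1/5)y−7/5)(−20y^2+60y−660) + (0)
Last nonzero remainder: −20y^2+60y−660. Dividing through by −20 gives the monic gcd y^2−3y+33.
Then lcm(f, g) = f·g / gcd(f, g); expanding and making the result monic gives the answer.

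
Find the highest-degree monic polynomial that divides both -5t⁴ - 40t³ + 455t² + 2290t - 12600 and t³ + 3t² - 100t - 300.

t + 10

Euclidean algorithm in ℚ[t]:
  -5t⁴ - 40t³ + 455t² + 2290t - 12600 = (-5t - 25)(t³ + 3t² - 100t - 300) + (30t² - 1710t - 20100)
  t³ + 3t² - 100t - 300 = ((1/30)t + 2)(30t² - 1710t - 20100) + (3990t + 39900)
  30t² - 1710t - 20100 = ((1/133)t - 67/133)(3990t + 39900) + (0)
Last nonzero remainder: 3990t + 39900. Dividing through by 3990 gives the monic gcd t + 10.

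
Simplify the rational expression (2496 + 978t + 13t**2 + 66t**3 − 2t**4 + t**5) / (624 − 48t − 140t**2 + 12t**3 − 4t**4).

By polynomial division,
  t**5 − 2t**4 + 66t**3 + 13t**2 + 978t + 2496 = (−(1/4)t − 1/4)(−4t**4 + 12t**3 − 140t**2 − 48t + 624) + (34t**3 − 34t**2 + 1122t + 2652)
  −4t**4 + 12t**3 − 140t**2 − 48t + 624 = (−(2/17)t + 4/17)(34t**3 − 34t**2 + 1122t + 2652) + (0)
Last nonzero remainder: 34t**3 − 34t**2 + 1122t + 2652. Dividing through by 34 gives the monic gcd t**3 − t**2 + 33t + 78.
Cancel t**3 − t**2 + 33t + 78 from numerator and denominator to get the reduced form.

(−32 + t − t**2)/(−8 + 4t)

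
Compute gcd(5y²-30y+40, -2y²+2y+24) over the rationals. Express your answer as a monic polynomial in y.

Euclidean algorithm in ℚ[y]:
  5y²-30y+40 = (-5/2)(-2y²+2y+24) + (-25y+100)
  -2y²+2y+24 = ((2/25)y+6/25)(-25y+100) + (0)
Last nonzero remainder: -25y+100. Dividing through by -25 gives the monic gcd y-4.

y-4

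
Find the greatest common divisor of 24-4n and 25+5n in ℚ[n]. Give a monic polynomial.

1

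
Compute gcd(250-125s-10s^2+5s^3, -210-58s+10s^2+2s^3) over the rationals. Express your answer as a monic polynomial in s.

Euclidean algorithm in ℚ[s]:
  5s^3-10s^2-125s+250 = (5/2)(2s^3+10s^2-58s-210) + (-35s^2+20s+775)
  2s^3+10s^2-58s-210 = (-(2/35)s-78/245)(-35s^2+20s+775) + (-(360/49)s+1800/49)
  -35s^2+20s+775 = ((343/72)s+1519/72)(-(360/49)s+1800/49) + (0)
Last nonzero remainder: -(360/49)s+1800/49. Dividing through by -360/49 gives the monic gcd s-5.

-5+s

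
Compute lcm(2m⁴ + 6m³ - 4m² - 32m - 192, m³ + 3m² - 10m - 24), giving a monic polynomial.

Repeated division with remainder:
  2m⁴ + 6m³ - 4m² - 32m - 192 = (2m)(m³ + 3m² - 10m - 24) + (16m² + 16m - 192)
  m³ + 3m² - 10m - 24 = ((1/16)m + 1/8)(16m² + 16m - 192) + (0)
Last nonzero remainder: 16m² + 16m - 192. Dividing through by 16 gives the monic gcd m² + m - 12.
Then lcm(f, g) = f·g / gcd(f, g); expanding and making the result monic gives the answer.

m⁵ + 5m⁴ + 4m³ - 20m² - 128m - 192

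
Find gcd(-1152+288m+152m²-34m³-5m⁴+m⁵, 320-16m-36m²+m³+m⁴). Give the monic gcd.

Euclidean algorithm in ℚ[m]:
  m⁵-5m⁴-34m³+152m²+288m-1152 = (m-6)(m⁴+m³-36m²-16m+320) + (8m³-48m²-128m+768)
  m⁴+m³-36m²-16m+320 = ((1/8)m+7/8)(8m³-48m²-128m+768) + (22m²-352)
  8m³-48m²-128m+768 = ((4/11)m-24/11)(22m²-352) + (0)
Last nonzero remainder: 22m²-352. Dividing through by 22 gives the monic gcd m²-16.

-16+m²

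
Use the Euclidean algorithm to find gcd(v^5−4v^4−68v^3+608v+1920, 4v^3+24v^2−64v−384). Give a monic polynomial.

v^2+2v−24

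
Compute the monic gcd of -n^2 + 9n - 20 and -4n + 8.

1

Repeated division with remainder:
  -n^2 + 9n - 20 = ((1/4)n - 7/4)(-4n + 8) + (-6)
  -4n + 8 = ((2/3)n - 4/3)(-6) + (0)
The last nonzero remainder is the constant -6, so the polynomials are coprime and gcd = 1.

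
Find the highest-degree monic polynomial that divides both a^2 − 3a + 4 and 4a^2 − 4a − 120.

Euclidean algorithm in ℚ[a]:
  a^2 − 3a + 4 = (1/4)(4a^2 − 4a − 120) + (−2a + 34)
  4a^2 − 4a − 120 = (−2a − 32)(−2a + 34) + (968)
  −2a + 34 = (−(1/484)a + 17/484)(968) + (0)
The last nonzero remainder is the constant 968, so the polynomials are coprime and gcd = 1.

1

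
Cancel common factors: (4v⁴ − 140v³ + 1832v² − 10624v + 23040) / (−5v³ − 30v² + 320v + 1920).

(−4v³ + 108v² − 968v + 2880)/(5v² + 70v + 240)

By polynomial division,
  4v⁴ − 140v³ + 1832v² − 10624v + 23040 = (−(4/5)v + 164/5)(−5v³ − 30v² + 320v + 1920) + (3072v² − 19584v − 39936)
  −5v³ − 30v² + 320v + 1920 = (−(5/3072)v − 165/8192)(3072v² − 19584v − 39936) + (−(8925/64)v + 8925/8)
  3072v² − 19584v − 39936 = (−(65536/2975)v − 106496/2975)(−(8925/64)v + 8925/8) + (0)
Last nonzero remainder: −(8925/64)v + 8925/8. Dividing through by −8925/64 gives the monic gcd v − 8.
Cancel v − 8 from numerator and denominator to get the reduced form.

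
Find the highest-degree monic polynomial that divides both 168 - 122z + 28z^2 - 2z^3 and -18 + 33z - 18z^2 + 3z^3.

Repeated division with remainder:
  -2z^3 + 28z^2 - 122z + 168 = (-2/3)(3z^3 - 18z^2 + 33z - 18) + (16z^2 - 100z + 156)
  3z^3 - 18z^2 + 33z - 18 = ((3/16)z + 3/64)(16z^2 - 100z + 156) + ((135/16)z - 405/16)
  16z^2 - 100z + 156 = ((256/135)z - 832/135)((135/16)z - 405/16) + (0)
Last nonzero remainder: (135/16)z - 405/16. Dividing through by 135/16 gives the monic gcd z - 3.

-3 + z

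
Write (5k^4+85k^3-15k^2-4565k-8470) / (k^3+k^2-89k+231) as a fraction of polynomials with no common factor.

(5k^2+65k+110)/(k-3)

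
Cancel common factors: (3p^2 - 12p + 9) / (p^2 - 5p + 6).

(3p - 3)/(p - 2)

Euclidean algorithm in ℚ[p]:
  3p^2 - 12p + 9 = (3)(p^2 - 5p + 6) + (3p - 9)
  p^2 - 5p + 6 = ((1/3)p - 2/3)(3p - 9) + (0)
Last nonzero remainder: 3p - 9. Dividing through by 3 gives the monic gcd p - 3.
Cancel p - 3 from numerator and denominator to get the reduced form.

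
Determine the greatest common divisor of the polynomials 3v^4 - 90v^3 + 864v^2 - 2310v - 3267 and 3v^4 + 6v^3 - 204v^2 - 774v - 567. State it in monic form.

v^2 - 8v - 9

Apply the Euclidean algorithm:
  3v^4 - 90v^3 + 864v^2 - 2310v - 3267 = (3v^4 + 6v^3 - 204v^2 - 774v - 567) + (-96v^3 + 1068v^2 - 1536v - 2700)
  3v^4 + 6v^3 - 204v^2 - 774v - 567 = (-(1/32)v - 105/256)(-96v^3 + 1068v^2 - 1536v - 2700) + ((11907/64)v^2 - (11907/8)v - 107163/64)
  -96v^3 + 1068v^2 - 1536v - 2700 = (-(2048/3969)v + 6400/3969)((11907/64)v^2 - (11907/8)v - 107163/64) + (0)
Last nonzero remainder: (11907/64)v^2 - (11907/8)v - 107163/64. Dividing through by 11907/64 gives the monic gcd v^2 - 8v - 9.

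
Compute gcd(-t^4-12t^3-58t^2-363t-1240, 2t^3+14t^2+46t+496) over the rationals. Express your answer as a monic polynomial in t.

t^3+7t^2+23t+248

Apply the Euclidean algorithm:
  -t^4-12t^3-58t^2-363t-1240 = (-(1/2)t-5/2)(2t^3+14t^2+46t+496) + (0)
Last nonzero remainder: 2t^3+14t^2+46t+496. Dividing through by 2 gives the monic gcd t^3+7t^2+23t+248.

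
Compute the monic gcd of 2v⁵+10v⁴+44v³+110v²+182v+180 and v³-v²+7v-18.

v²+v+9

By polynomial division,
  2v⁵+10v⁴+44v³+110v²+182v+180 = (2v²+12v+42)(v³-v²+7v-18) + (104v²+104v+936)
  v³-v²+7v-18 = ((1/104)v-1/52)(104v²+104v+936) + (0)
Last nonzero remainder: 104v²+104v+936. Dividing through by 104 gives the monic gcd v²+v+9.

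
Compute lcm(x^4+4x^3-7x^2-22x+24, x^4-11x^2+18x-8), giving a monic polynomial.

Repeated division with remainder:
  x^4+4x^3-7x^2-22x+24 = (x^4-11x^2+18x-8) + (4x^3+4x^2-40x+32)
  x^4-11x^2+18x-8 = ((1/4)x-1/4)(4x^3+4x^2-40x+32) + (0)
Last nonzero remainder: 4x^3+4x^2-40x+32. Dividing through by 4 gives the monic gcd x^3+x^2-10x+8.
Then lcm(f, g) = f·g / gcd(f, g); expanding and making the result monic gives the answer.

x^5+3x^4-11x^3-15x^2+46x-24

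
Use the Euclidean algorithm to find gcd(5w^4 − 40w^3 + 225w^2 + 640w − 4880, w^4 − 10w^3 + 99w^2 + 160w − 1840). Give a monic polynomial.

w^2 − 16

Repeated division with remainder:
  5w^4 − 40w^3 + 225w^2 + 640w − 4880 = (5)(w^4 − 10w^3 + 99w^2 + 160w − 1840) + (10w^3 − 270w^2 − 160w + 4320)
  w^4 − 10w^3 + 99w^2 + 160w − 1840 = ((1/10)w + 17/10)(10w^3 − 270w^2 − 160w + 4320) + (574w^2 − 9184)
  10w^3 − 270w^2 − 160w + 4320 = ((5/287)w − 135/287)(574w^2 − 9184) + (0)
Last nonzero remainder: 574w^2 − 9184. Dividing through by 574 gives the monic gcd w^2 − 16.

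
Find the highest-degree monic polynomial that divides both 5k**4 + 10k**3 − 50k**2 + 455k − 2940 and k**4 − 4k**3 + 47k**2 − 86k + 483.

k**2 − k + 21

Euclidean algorithm in ℚ[k]:
  5k**4 + 10k**3 − 50k**2 + 455k − 2940 = (5)(k**4 − 4k**3 + 47k**2 − 86k + 483) + (30k**3 − 285k**2 + 885k − 5355)
  k**4 − 4k**3 + 47k**2 − 86k + 483 = ((1/30)k + 11/60)(30k**3 − 285k**2 + 885k − 5355) + ((279/4)k**2 − (279/4)k + 5859/4)
  30k**3 − 285k**2 + 885k − 5355 = ((40/93)k − 340/93)((279/4)k**2 − (279/4)k + 5859/4) + (0)
Last nonzero remainder: (279/4)k**2 − (279/4)k + 5859/4. Dividing through by 279/4 gives the monic gcd k**2 − k + 21.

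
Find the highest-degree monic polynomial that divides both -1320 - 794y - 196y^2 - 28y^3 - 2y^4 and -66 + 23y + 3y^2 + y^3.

Repeated division with remainder:
  -2y^4 - 28y^3 - 196y^2 - 794y - 1320 = (-2y - 22)(y^3 + 3y^2 + 23y - 66) + (-84y^2 - 420y - 2772)
  y^3 + 3y^2 + 23y - 66 = (-(1/84)y + 1/42)(-84y^2 - 420y - 2772) + (0)
Last nonzero remainder: -84y^2 - 420y - 2772. Dividing through by -84 gives the monic gcd y^2 + 5y + 33.

33 + 5y + y^2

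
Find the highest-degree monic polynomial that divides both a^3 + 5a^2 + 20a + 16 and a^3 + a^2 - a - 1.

a + 1

Apply the Euclidean algorithm:
  a^3 + 5a^2 + 20a + 16 = (a^3 + a^2 - a - 1) + (4a^2 + 21a + 17)
  a^3 + a^2 - a - 1 = ((1/4)a - 17/16)(4a^2 + 21a + 17) + ((273/16)a + 273/16)
  4a^2 + 21a + 17 = ((64/273)a + 272/273)((273/16)a + 273/16) + (0)
Last nonzero remainder: (273/16)a + 273/16. Dividing through by 273/16 gives the monic gcd a + 1.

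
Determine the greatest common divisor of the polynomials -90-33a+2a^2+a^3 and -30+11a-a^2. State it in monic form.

Euclidean algorithm in ℚ[a]:
  a^3+2a^2-33a-90 = (-a-13)(-a^2+11a-30) + (80a-480)
  -a^2+11a-30 = (-(1/80)a+1/16)(80a-480) + (0)
Last nonzero remainder: 80a-480. Dividing through by 80 gives the monic gcd a-6.

-6+a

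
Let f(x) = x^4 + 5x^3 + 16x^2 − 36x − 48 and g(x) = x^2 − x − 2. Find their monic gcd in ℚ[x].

x^2 − x − 2

Euclidean algorithm in ℚ[x]:
  x^4 + 5x^3 + 16x^2 − 36x − 48 = (x^2 + 6x + 24)(x^2 − x − 2) + (0)
The last nonzero remainder x^2 − x − 2 is already monic.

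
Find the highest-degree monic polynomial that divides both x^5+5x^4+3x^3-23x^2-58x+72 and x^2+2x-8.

Apply the Euclidean algorithm:
  x^5+5x^4+3x^3-23x^2-58x+72 = (x^3+3x^2+5x-9)(x^2+2x-8) + (0)
The last nonzero remainder x^2+2x-8 is already monic.

x^2+2x-8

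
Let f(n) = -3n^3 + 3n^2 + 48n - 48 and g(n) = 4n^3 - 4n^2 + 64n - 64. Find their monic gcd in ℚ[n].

n - 1

Euclidean algorithm in ℚ[n]:
  -3n^3 + 3n^2 + 48n - 48 = (-3/4)(4n^3 - 4n^2 + 64n - 64) + (96n - 96)
  4n^3 - 4n^2 + 64n - 64 = ((1/24)n^2 + 2/3)(96n - 96) + (0)
Last nonzero remainder: 96n - 96. Dividing through by 96 gives the monic gcd n - 1.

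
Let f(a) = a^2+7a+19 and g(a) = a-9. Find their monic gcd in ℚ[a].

1

Apply the Euclidean algorithm:
  a^2+7a+19 = (a+16)(a-9) + (163)
  a-9 = ((1/163)a-9/163)(163) + (0)
The last nonzero remainder is the constant 163, so the polynomials are coprime and gcd = 1.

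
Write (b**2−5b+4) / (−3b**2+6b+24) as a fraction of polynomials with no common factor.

Euclidean algorithm in ℚ[b]:
  b**2−5b+4 = (−1/3)(−3b**2+6b+24) + (−3b+12)
  −3b**2+6b+24 = (b+2)(−3b+12) + (0)
Last nonzero remainder: −3b+12. Dividing through by −3 gives the monic gcd b−4.
Cancel b−4 from numerator and denominator to get the reduced form.

(−b+1)/(3b+6)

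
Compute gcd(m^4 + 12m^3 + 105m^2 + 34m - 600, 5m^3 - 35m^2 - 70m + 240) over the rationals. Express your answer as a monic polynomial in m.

m^2 + m - 6

Euclidean algorithm in ℚ[m]:
  m^4 + 12m^3 + 105m^2 + 34m - 600 = ((1/5)m + 19/5)(5m^3 - 35m^2 - 70m + 240) + (252m^2 + 252m - 1512)
  5m^3 - 35m^2 - 70m + 240 = ((5/252)m - 10/63)(252m^2 + 252m - 1512) + (0)
Last nonzero remainder: 252m^2 + 252m - 1512. Dividing through by 252 gives the monic gcd m^2 + m - 6.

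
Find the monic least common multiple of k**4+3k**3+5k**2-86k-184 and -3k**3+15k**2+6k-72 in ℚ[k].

Apply the Euclidean algorithm:
  k**4+3k**3+5k**2-86k-184 = (-(1/3)k-8/3)(-3k**3+15k**2+6k-72) + (47k**2-94k-376)
  -3k**3+15k**2+6k-72 = (-(3/47)k+9/47)(47k**2-94k-376) + (0)
Last nonzero remainder: 47k**2-94k-376. Dividing through by 47 gives the monic gcd k**2-2k-8.
Then lcm(f, g) = f·g / gcd(f, g); expanding and making the result monic gives the answer.

k**5-4k**3-101k**2+74k+552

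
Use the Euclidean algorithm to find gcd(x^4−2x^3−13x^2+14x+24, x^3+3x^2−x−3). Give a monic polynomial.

Euclidean algorithm in ℚ[x]:
  x^4−2x^3−13x^2+14x+24 = (x−5)(x^3+3x^2−x−3) + (3x^2+12x+9)
  x^3+3x^2−x−3 = ((1/3)x−1/3)(3x^2+12x+9) + (0)
Last nonzero remainder: 3x^2+12x+9. Dividing through by 3 gives the monic gcd x^2+4x+3.

x^2+4x+3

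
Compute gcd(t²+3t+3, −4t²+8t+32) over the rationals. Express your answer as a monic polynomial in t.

By polynomial division,
  t²+3t+3 = (−1/4)(−4t²+8t+32) + (5t+11)
  −4t²+8t+32 = (−(4/5)t+84/25)(5t+11) + (−124/25)
  5t+11 = (−(125/124)t−275/124)(−124/25) + (0)
The last nonzero remainder is the constant −124/25, so the polynomials are coprime and gcd = 1.

1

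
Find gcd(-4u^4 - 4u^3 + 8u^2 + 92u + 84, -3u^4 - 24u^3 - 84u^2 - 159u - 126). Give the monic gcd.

u^2 + 3u + 7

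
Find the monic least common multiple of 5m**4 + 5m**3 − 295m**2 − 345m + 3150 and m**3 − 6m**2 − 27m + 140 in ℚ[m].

m**5 − 3m**4 − 63m**3 + 167m**2 + 906m − 2520

Apply the Euclidean algorithm:
  5m**4 + 5m**3 − 295m**2 − 345m + 3150 = (5m + 35)(m**3 − 6m**2 − 27m + 140) + (50m**2 − 100m − 1750)
  m**3 − 6m**2 − 27m + 140 = ((1/50)m − 2/25)(50m**2 − 100m − 1750) + (0)
Last nonzero remainder: 50m**2 − 100m − 1750. Dividing through by 50 gives the monic gcd m**2 − 2m − 35.
Then lcm(f, g) = f·g / gcd(f, g); expanding and making the result monic gives the answer.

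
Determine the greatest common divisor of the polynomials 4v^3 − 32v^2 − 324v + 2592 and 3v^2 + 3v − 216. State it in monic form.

Euclidean algorithm in ℚ[v]:
  4v^3 − 32v^2 − 324v + 2592 = ((4/3)v − 12)(3v^2 + 3v − 216) + (0)
Last nonzero remainder: 3v^2 + 3v − 216. Dividing through by 3 gives the monic gcd v^2 + v − 72.

v^2 + v − 72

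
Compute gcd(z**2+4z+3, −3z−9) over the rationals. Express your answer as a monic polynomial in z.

Apply the Euclidean algorithm:
  z**2+4z+3 = (−(1/3)z−1/3)(−3z−9) + (0)
Last nonzero remainder: −3z−9. Dividing through by −3 gives the monic gcd z+3.

z+3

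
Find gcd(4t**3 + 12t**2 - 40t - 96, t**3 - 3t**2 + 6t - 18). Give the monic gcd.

Repeated division with remainder:
  4t**3 + 12t**2 - 40t - 96 = (4)(t**3 - 3t**2 + 6t - 18) + (24t**2 - 64t - 24)
  t**3 - 3t**2 + 6t - 18 = ((1/24)t - 1/72)(24t**2 - 64t - 24) + ((55/9)t - 55/3)
  24t**2 - 64t - 24 = ((216/55)t + 72/55)((55/9)t - 55/3) + (0)
Last nonzero remainder: (55/9)t - 55/3. Dividing through by 55/9 gives the monic gcd t - 3.

t - 3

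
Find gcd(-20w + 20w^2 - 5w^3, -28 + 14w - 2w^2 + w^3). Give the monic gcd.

Euclidean algorithm in ℚ[w]:
  -5w^3 + 20w^2 - 20w = (-5)(w^3 - 2w^2 + 14w - 28) + (10w^2 + 50w - 140)
  w^3 - 2w^2 + 14w - 28 = ((1/10)w - 7/10)(10w^2 + 50w - 140) + (63w - 126)
  10w^2 + 50w - 140 = ((10/63)w + 10/9)(63w - 126) + (0)
Last nonzero remainder: 63w - 126. Dividing through by 63 gives the monic gcd w - 2.

-2 + w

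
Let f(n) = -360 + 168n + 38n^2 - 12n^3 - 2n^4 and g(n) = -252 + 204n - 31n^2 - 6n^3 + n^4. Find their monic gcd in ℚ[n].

Repeated division with remainder:
  -2n^4 - 12n^3 + 38n^2 + 168n - 360 = (-2)(n^4 - 6n^3 - 31n^2 + 204n - 252) + (-24n^3 - 24n^2 + 576n - 864)
  n^4 - 6n^3 - 31n^2 + 204n - 252 = (-(1/24)n + 7/24)(-24n^3 - 24n^2 + 576n - 864) + (0)
Last nonzero remainder: -24n^3 - 24n^2 + 576n - 864. Dividing through by -24 gives the monic gcd n^3 + n^2 - 24n + 36.

36 - 24n + n^2 + n^3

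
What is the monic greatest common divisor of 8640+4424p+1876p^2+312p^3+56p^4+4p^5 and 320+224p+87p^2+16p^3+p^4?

8+3p+p^2

By polynomial division,
  4p^5+56p^4+312p^3+1876p^2+4424p+8640 = (4p−8)(p^4+16p^3+87p^2+224p+320) + (92p^3+1676p^2+4936p+11200)
  p^4+16p^3+87p^2+224p+320 = ((1/92)p−51/2116)(92p^3+1676p^2+4936p+11200) + ((39010/529)p^2+(117030/529)p+312080/529)
  92p^3+1676p^2+4936p+11200 = ((24334/19505)p+74060/3901)((39010/529)p^2+(117030/529)p+312080/529) + (0)
Last nonzero remainder: (39010/529)p^2+(117030/529)p+312080/529. Dividing through by 39010/529 gives the monic gcd p^2+3p+8.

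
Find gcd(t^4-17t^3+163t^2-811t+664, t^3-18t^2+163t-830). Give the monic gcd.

By polynomial division,
  t^4-17t^3+163t^2-811t+664 = (t+1)(t^3-18t^2+163t-830) + (18t^2-144t+1494)
  t^3-18t^2+163t-830 = ((1/18)t-5/9)(18t^2-144t+1494) + (0)
Last nonzero remainder: 18t^2-144t+1494. Dividing through by 18 gives the monic gcd t^2-8t+83.

t^2-8t+83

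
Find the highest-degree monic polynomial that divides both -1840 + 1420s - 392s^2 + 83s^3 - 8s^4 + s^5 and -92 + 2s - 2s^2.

46 - s + s^2

Repeated division with remainder:
  s^5 - 8s^4 + 83s^3 - 392s^2 + 1420s - 1840 = (-(1/2)s^3 + (7/2)s^2 - 15s + 20)(-2s^2 + 2s - 92) + (0)
Last nonzero remainder: -2s^2 + 2s - 92. Dividing through by -2 gives the monic gcd s^2 - s + 46.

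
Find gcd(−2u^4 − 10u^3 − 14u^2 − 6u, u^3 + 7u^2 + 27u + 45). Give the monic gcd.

u + 3

Apply the Euclidean algorithm:
  −2u^4 − 10u^3 − 14u^2 − 6u = (−2u + 4)(u^3 + 7u^2 + 27u + 45) + (12u^2 − 24u − 180)
  u^3 + 7u^2 + 27u + 45 = ((1/12)u + 3/4)(12u^2 − 24u − 180) + (60u + 180)
  12u^2 − 24u − 180 = ((1/5)u − 1)(60u + 180) + (0)
Last nonzero remainder: 60u + 180. Dividing through by 60 gives the monic gcd u + 3.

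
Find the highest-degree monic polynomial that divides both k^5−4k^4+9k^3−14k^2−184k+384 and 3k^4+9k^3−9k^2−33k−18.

k^2+k−6

Euclidean algorithm in ℚ[k]:
  k^5−4k^4+9k^3−14k^2−184k+384 = ((1/3)k−7/3)(3k^4+9k^3−9k^2−33k−18) + (33k^3−24k^2−255k+342)
  3k^4+9k^3−9k^2−33k−18 = ((1/11)k+41/121)(33k^3−24k^2−255k+342) + ((2700/121)k^2+(2700/121)k−16200/121)
  33k^3−24k^2−255k+342 = ((1331/900)k−2299/900)((2700/121)k^2+(2700/121)k−16200/121) + (0)
Last nonzero remainder: (2700/121)k^2+(2700/121)k−16200/121. Dividing through by 2700/121 gives the monic gcd k^2+k−6.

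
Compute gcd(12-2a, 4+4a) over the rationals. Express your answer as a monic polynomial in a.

1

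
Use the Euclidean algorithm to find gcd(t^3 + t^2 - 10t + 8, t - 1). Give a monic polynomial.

Repeated division with remainder:
  t^3 + t^2 - 10t + 8 = (t^2 + 2t - 8)(t - 1) + (0)
The last nonzero remainder t - 1 is already monic.

t - 1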